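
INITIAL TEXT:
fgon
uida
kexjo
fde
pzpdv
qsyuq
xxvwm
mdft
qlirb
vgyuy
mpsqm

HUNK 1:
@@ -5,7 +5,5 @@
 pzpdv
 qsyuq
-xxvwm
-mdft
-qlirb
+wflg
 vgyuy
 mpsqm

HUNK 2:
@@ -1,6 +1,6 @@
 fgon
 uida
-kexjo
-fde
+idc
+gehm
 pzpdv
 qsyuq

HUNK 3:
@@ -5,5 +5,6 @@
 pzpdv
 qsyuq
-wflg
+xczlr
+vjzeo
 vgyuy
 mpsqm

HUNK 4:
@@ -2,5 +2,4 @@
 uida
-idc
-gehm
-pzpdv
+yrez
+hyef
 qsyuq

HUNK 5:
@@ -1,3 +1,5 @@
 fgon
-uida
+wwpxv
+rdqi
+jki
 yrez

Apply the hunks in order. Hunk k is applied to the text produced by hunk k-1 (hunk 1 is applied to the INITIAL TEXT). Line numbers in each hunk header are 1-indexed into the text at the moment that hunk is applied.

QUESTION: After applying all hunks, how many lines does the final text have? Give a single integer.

Hunk 1: at line 5 remove [xxvwm,mdft,qlirb] add [wflg] -> 9 lines: fgon uida kexjo fde pzpdv qsyuq wflg vgyuy mpsqm
Hunk 2: at line 1 remove [kexjo,fde] add [idc,gehm] -> 9 lines: fgon uida idc gehm pzpdv qsyuq wflg vgyuy mpsqm
Hunk 3: at line 5 remove [wflg] add [xczlr,vjzeo] -> 10 lines: fgon uida idc gehm pzpdv qsyuq xczlr vjzeo vgyuy mpsqm
Hunk 4: at line 2 remove [idc,gehm,pzpdv] add [yrez,hyef] -> 9 lines: fgon uida yrez hyef qsyuq xczlr vjzeo vgyuy mpsqm
Hunk 5: at line 1 remove [uida] add [wwpxv,rdqi,jki] -> 11 lines: fgon wwpxv rdqi jki yrez hyef qsyuq xczlr vjzeo vgyuy mpsqm
Final line count: 11

Answer: 11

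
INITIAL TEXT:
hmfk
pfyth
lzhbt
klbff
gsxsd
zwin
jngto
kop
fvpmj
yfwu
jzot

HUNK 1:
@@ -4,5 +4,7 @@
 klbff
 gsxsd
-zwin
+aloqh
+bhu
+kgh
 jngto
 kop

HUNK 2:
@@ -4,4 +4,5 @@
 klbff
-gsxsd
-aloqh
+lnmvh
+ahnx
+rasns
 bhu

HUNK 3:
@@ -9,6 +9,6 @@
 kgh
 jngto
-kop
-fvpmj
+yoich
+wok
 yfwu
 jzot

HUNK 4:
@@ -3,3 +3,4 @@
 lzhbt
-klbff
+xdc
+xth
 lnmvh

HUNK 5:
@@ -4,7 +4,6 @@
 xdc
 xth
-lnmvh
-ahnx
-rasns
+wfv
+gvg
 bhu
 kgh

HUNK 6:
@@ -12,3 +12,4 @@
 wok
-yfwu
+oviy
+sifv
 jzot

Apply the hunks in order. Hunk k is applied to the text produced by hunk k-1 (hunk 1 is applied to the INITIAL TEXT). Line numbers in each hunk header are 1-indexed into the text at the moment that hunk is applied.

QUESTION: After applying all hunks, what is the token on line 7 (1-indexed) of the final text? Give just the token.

Answer: gvg

Derivation:
Hunk 1: at line 4 remove [zwin] add [aloqh,bhu,kgh] -> 13 lines: hmfk pfyth lzhbt klbff gsxsd aloqh bhu kgh jngto kop fvpmj yfwu jzot
Hunk 2: at line 4 remove [gsxsd,aloqh] add [lnmvh,ahnx,rasns] -> 14 lines: hmfk pfyth lzhbt klbff lnmvh ahnx rasns bhu kgh jngto kop fvpmj yfwu jzot
Hunk 3: at line 9 remove [kop,fvpmj] add [yoich,wok] -> 14 lines: hmfk pfyth lzhbt klbff lnmvh ahnx rasns bhu kgh jngto yoich wok yfwu jzot
Hunk 4: at line 3 remove [klbff] add [xdc,xth] -> 15 lines: hmfk pfyth lzhbt xdc xth lnmvh ahnx rasns bhu kgh jngto yoich wok yfwu jzot
Hunk 5: at line 4 remove [lnmvh,ahnx,rasns] add [wfv,gvg] -> 14 lines: hmfk pfyth lzhbt xdc xth wfv gvg bhu kgh jngto yoich wok yfwu jzot
Hunk 6: at line 12 remove [yfwu] add [oviy,sifv] -> 15 lines: hmfk pfyth lzhbt xdc xth wfv gvg bhu kgh jngto yoich wok oviy sifv jzot
Final line 7: gvg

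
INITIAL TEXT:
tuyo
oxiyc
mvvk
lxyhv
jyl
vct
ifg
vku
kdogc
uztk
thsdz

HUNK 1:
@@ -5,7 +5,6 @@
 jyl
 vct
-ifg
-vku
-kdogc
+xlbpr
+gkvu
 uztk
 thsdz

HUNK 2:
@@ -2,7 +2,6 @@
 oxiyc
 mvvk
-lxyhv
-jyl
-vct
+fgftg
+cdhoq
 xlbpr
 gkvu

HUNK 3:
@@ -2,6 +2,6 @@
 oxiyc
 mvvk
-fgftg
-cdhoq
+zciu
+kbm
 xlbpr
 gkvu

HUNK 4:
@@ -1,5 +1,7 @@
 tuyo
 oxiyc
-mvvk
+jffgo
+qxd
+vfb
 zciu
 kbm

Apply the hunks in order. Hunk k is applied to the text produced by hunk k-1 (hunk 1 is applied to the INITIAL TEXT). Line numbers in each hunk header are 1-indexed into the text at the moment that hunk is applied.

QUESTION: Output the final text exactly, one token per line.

Hunk 1: at line 5 remove [ifg,vku,kdogc] add [xlbpr,gkvu] -> 10 lines: tuyo oxiyc mvvk lxyhv jyl vct xlbpr gkvu uztk thsdz
Hunk 2: at line 2 remove [lxyhv,jyl,vct] add [fgftg,cdhoq] -> 9 lines: tuyo oxiyc mvvk fgftg cdhoq xlbpr gkvu uztk thsdz
Hunk 3: at line 2 remove [fgftg,cdhoq] add [zciu,kbm] -> 9 lines: tuyo oxiyc mvvk zciu kbm xlbpr gkvu uztk thsdz
Hunk 4: at line 1 remove [mvvk] add [jffgo,qxd,vfb] -> 11 lines: tuyo oxiyc jffgo qxd vfb zciu kbm xlbpr gkvu uztk thsdz

Answer: tuyo
oxiyc
jffgo
qxd
vfb
zciu
kbm
xlbpr
gkvu
uztk
thsdz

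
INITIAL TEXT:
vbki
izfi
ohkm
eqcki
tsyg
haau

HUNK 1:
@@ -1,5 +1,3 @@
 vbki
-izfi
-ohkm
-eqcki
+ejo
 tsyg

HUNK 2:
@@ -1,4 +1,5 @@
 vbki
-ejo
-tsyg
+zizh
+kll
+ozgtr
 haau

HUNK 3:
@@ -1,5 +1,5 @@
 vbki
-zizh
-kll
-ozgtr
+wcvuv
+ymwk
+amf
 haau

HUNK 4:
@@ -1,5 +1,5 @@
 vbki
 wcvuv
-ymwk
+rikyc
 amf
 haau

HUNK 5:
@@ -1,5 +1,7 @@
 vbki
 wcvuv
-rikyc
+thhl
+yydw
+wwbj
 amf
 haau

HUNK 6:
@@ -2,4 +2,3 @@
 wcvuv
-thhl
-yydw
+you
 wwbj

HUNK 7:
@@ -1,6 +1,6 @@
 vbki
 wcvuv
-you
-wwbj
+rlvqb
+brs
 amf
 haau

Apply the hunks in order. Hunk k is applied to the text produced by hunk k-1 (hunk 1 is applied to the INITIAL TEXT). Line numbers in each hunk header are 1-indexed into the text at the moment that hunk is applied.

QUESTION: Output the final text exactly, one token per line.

Answer: vbki
wcvuv
rlvqb
brs
amf
haau

Derivation:
Hunk 1: at line 1 remove [izfi,ohkm,eqcki] add [ejo] -> 4 lines: vbki ejo tsyg haau
Hunk 2: at line 1 remove [ejo,tsyg] add [zizh,kll,ozgtr] -> 5 lines: vbki zizh kll ozgtr haau
Hunk 3: at line 1 remove [zizh,kll,ozgtr] add [wcvuv,ymwk,amf] -> 5 lines: vbki wcvuv ymwk amf haau
Hunk 4: at line 1 remove [ymwk] add [rikyc] -> 5 lines: vbki wcvuv rikyc amf haau
Hunk 5: at line 1 remove [rikyc] add [thhl,yydw,wwbj] -> 7 lines: vbki wcvuv thhl yydw wwbj amf haau
Hunk 6: at line 2 remove [thhl,yydw] add [you] -> 6 lines: vbki wcvuv you wwbj amf haau
Hunk 7: at line 1 remove [you,wwbj] add [rlvqb,brs] -> 6 lines: vbki wcvuv rlvqb brs amf haau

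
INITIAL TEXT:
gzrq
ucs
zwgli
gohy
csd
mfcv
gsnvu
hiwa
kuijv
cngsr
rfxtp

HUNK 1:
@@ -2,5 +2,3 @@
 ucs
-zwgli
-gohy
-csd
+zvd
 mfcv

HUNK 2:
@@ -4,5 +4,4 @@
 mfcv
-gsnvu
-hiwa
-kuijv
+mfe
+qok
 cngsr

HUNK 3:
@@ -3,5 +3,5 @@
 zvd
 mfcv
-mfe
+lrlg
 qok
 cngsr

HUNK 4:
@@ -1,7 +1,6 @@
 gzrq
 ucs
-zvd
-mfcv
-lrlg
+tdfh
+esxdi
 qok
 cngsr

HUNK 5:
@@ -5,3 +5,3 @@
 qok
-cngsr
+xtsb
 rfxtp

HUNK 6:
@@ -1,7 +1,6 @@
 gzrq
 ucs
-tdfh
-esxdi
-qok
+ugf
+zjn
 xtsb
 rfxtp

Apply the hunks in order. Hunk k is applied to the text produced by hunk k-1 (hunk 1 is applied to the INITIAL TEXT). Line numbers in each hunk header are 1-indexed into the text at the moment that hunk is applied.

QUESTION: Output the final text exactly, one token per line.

Hunk 1: at line 2 remove [zwgli,gohy,csd] add [zvd] -> 9 lines: gzrq ucs zvd mfcv gsnvu hiwa kuijv cngsr rfxtp
Hunk 2: at line 4 remove [gsnvu,hiwa,kuijv] add [mfe,qok] -> 8 lines: gzrq ucs zvd mfcv mfe qok cngsr rfxtp
Hunk 3: at line 3 remove [mfe] add [lrlg] -> 8 lines: gzrq ucs zvd mfcv lrlg qok cngsr rfxtp
Hunk 4: at line 1 remove [zvd,mfcv,lrlg] add [tdfh,esxdi] -> 7 lines: gzrq ucs tdfh esxdi qok cngsr rfxtp
Hunk 5: at line 5 remove [cngsr] add [xtsb] -> 7 lines: gzrq ucs tdfh esxdi qok xtsb rfxtp
Hunk 6: at line 1 remove [tdfh,esxdi,qok] add [ugf,zjn] -> 6 lines: gzrq ucs ugf zjn xtsb rfxtp

Answer: gzrq
ucs
ugf
zjn
xtsb
rfxtp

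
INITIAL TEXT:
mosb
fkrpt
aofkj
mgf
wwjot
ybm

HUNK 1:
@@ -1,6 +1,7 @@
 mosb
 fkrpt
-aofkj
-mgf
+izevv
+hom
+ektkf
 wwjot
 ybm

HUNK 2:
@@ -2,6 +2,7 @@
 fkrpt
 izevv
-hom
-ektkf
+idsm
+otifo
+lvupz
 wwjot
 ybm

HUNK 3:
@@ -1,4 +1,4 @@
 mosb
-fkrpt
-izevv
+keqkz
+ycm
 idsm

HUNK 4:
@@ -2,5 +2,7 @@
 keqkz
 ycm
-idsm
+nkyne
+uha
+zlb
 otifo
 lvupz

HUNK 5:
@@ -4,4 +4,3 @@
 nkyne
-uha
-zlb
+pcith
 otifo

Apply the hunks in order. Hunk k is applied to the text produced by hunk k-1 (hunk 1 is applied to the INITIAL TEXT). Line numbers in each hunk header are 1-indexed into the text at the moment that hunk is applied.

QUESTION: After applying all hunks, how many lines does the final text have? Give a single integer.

Answer: 9

Derivation:
Hunk 1: at line 1 remove [aofkj,mgf] add [izevv,hom,ektkf] -> 7 lines: mosb fkrpt izevv hom ektkf wwjot ybm
Hunk 2: at line 2 remove [hom,ektkf] add [idsm,otifo,lvupz] -> 8 lines: mosb fkrpt izevv idsm otifo lvupz wwjot ybm
Hunk 3: at line 1 remove [fkrpt,izevv] add [keqkz,ycm] -> 8 lines: mosb keqkz ycm idsm otifo lvupz wwjot ybm
Hunk 4: at line 2 remove [idsm] add [nkyne,uha,zlb] -> 10 lines: mosb keqkz ycm nkyne uha zlb otifo lvupz wwjot ybm
Hunk 5: at line 4 remove [uha,zlb] add [pcith] -> 9 lines: mosb keqkz ycm nkyne pcith otifo lvupz wwjot ybm
Final line count: 9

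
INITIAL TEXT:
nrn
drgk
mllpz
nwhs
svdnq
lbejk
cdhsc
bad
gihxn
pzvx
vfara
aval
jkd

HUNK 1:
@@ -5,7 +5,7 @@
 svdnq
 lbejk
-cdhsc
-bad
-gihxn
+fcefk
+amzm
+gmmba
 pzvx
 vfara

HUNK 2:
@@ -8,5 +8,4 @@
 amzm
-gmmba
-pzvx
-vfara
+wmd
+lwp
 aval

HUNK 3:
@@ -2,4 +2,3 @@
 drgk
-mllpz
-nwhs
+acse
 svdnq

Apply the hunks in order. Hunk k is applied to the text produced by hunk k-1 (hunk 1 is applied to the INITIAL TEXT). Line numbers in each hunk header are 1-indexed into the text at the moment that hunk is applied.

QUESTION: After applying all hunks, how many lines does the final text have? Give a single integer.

Answer: 11

Derivation:
Hunk 1: at line 5 remove [cdhsc,bad,gihxn] add [fcefk,amzm,gmmba] -> 13 lines: nrn drgk mllpz nwhs svdnq lbejk fcefk amzm gmmba pzvx vfara aval jkd
Hunk 2: at line 8 remove [gmmba,pzvx,vfara] add [wmd,lwp] -> 12 lines: nrn drgk mllpz nwhs svdnq lbejk fcefk amzm wmd lwp aval jkd
Hunk 3: at line 2 remove [mllpz,nwhs] add [acse] -> 11 lines: nrn drgk acse svdnq lbejk fcefk amzm wmd lwp aval jkd
Final line count: 11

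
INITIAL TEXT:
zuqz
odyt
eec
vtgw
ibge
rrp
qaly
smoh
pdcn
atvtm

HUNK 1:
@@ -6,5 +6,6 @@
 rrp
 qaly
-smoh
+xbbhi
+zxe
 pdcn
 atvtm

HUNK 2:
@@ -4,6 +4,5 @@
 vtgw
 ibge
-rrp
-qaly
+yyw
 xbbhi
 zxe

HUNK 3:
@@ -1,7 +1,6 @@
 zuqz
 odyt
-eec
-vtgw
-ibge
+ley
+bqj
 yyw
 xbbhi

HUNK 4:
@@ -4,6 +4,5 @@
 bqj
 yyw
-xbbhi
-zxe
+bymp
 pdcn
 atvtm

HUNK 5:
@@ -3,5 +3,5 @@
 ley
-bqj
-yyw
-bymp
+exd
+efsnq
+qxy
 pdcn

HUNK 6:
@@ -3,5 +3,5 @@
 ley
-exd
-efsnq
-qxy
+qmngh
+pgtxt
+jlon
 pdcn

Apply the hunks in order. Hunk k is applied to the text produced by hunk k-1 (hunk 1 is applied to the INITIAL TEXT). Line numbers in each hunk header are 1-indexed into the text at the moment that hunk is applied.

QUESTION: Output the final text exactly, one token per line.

Answer: zuqz
odyt
ley
qmngh
pgtxt
jlon
pdcn
atvtm

Derivation:
Hunk 1: at line 6 remove [smoh] add [xbbhi,zxe] -> 11 lines: zuqz odyt eec vtgw ibge rrp qaly xbbhi zxe pdcn atvtm
Hunk 2: at line 4 remove [rrp,qaly] add [yyw] -> 10 lines: zuqz odyt eec vtgw ibge yyw xbbhi zxe pdcn atvtm
Hunk 3: at line 1 remove [eec,vtgw,ibge] add [ley,bqj] -> 9 lines: zuqz odyt ley bqj yyw xbbhi zxe pdcn atvtm
Hunk 4: at line 4 remove [xbbhi,zxe] add [bymp] -> 8 lines: zuqz odyt ley bqj yyw bymp pdcn atvtm
Hunk 5: at line 3 remove [bqj,yyw,bymp] add [exd,efsnq,qxy] -> 8 lines: zuqz odyt ley exd efsnq qxy pdcn atvtm
Hunk 6: at line 3 remove [exd,efsnq,qxy] add [qmngh,pgtxt,jlon] -> 8 lines: zuqz odyt ley qmngh pgtxt jlon pdcn atvtm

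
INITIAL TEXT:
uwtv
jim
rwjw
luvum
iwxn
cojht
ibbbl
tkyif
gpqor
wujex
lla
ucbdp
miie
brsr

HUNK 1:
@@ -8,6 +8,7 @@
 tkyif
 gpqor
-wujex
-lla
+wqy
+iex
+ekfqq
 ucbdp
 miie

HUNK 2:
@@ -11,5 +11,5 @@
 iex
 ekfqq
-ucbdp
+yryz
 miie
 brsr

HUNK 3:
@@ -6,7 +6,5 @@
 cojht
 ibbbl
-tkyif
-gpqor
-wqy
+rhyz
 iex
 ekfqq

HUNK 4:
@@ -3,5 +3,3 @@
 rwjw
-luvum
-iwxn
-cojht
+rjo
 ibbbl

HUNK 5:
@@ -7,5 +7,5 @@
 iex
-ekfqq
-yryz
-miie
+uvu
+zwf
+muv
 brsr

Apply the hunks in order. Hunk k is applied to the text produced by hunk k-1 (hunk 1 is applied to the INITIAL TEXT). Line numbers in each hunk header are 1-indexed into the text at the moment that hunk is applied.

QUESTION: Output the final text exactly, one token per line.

Answer: uwtv
jim
rwjw
rjo
ibbbl
rhyz
iex
uvu
zwf
muv
brsr

Derivation:
Hunk 1: at line 8 remove [wujex,lla] add [wqy,iex,ekfqq] -> 15 lines: uwtv jim rwjw luvum iwxn cojht ibbbl tkyif gpqor wqy iex ekfqq ucbdp miie brsr
Hunk 2: at line 11 remove [ucbdp] add [yryz] -> 15 lines: uwtv jim rwjw luvum iwxn cojht ibbbl tkyif gpqor wqy iex ekfqq yryz miie brsr
Hunk 3: at line 6 remove [tkyif,gpqor,wqy] add [rhyz] -> 13 lines: uwtv jim rwjw luvum iwxn cojht ibbbl rhyz iex ekfqq yryz miie brsr
Hunk 4: at line 3 remove [luvum,iwxn,cojht] add [rjo] -> 11 lines: uwtv jim rwjw rjo ibbbl rhyz iex ekfqq yryz miie brsr
Hunk 5: at line 7 remove [ekfqq,yryz,miie] add [uvu,zwf,muv] -> 11 lines: uwtv jim rwjw rjo ibbbl rhyz iex uvu zwf muv brsr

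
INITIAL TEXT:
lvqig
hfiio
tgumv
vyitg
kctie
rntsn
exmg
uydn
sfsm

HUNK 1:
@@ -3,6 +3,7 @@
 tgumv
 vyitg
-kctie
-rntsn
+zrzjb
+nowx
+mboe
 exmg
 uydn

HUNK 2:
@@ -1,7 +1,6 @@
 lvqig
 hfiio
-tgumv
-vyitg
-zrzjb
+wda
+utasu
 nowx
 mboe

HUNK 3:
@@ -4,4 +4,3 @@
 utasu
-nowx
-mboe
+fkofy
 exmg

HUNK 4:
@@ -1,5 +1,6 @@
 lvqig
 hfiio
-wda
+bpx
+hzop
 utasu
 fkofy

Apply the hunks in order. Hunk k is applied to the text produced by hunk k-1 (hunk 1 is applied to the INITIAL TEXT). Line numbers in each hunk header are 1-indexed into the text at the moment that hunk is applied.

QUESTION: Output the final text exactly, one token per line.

Answer: lvqig
hfiio
bpx
hzop
utasu
fkofy
exmg
uydn
sfsm

Derivation:
Hunk 1: at line 3 remove [kctie,rntsn] add [zrzjb,nowx,mboe] -> 10 lines: lvqig hfiio tgumv vyitg zrzjb nowx mboe exmg uydn sfsm
Hunk 2: at line 1 remove [tgumv,vyitg,zrzjb] add [wda,utasu] -> 9 lines: lvqig hfiio wda utasu nowx mboe exmg uydn sfsm
Hunk 3: at line 4 remove [nowx,mboe] add [fkofy] -> 8 lines: lvqig hfiio wda utasu fkofy exmg uydn sfsm
Hunk 4: at line 1 remove [wda] add [bpx,hzop] -> 9 lines: lvqig hfiio bpx hzop utasu fkofy exmg uydn sfsm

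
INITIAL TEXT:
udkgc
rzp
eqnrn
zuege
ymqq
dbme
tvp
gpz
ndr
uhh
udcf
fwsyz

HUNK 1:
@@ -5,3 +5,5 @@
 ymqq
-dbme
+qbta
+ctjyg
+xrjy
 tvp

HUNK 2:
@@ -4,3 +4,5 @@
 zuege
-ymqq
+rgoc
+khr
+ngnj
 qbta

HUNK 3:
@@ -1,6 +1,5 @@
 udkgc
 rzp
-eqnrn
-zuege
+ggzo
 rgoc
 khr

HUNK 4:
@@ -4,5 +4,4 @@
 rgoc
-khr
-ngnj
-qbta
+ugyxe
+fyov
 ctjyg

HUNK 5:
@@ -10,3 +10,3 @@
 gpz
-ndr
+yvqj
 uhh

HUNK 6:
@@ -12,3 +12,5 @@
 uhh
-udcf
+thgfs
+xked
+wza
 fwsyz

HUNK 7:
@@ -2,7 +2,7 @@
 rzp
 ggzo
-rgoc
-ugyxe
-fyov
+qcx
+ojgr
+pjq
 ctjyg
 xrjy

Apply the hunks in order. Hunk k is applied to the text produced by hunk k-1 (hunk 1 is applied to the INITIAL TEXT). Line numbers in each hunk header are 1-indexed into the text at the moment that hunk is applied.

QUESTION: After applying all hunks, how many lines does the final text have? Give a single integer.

Answer: 16

Derivation:
Hunk 1: at line 5 remove [dbme] add [qbta,ctjyg,xrjy] -> 14 lines: udkgc rzp eqnrn zuege ymqq qbta ctjyg xrjy tvp gpz ndr uhh udcf fwsyz
Hunk 2: at line 4 remove [ymqq] add [rgoc,khr,ngnj] -> 16 lines: udkgc rzp eqnrn zuege rgoc khr ngnj qbta ctjyg xrjy tvp gpz ndr uhh udcf fwsyz
Hunk 3: at line 1 remove [eqnrn,zuege] add [ggzo] -> 15 lines: udkgc rzp ggzo rgoc khr ngnj qbta ctjyg xrjy tvp gpz ndr uhh udcf fwsyz
Hunk 4: at line 4 remove [khr,ngnj,qbta] add [ugyxe,fyov] -> 14 lines: udkgc rzp ggzo rgoc ugyxe fyov ctjyg xrjy tvp gpz ndr uhh udcf fwsyz
Hunk 5: at line 10 remove [ndr] add [yvqj] -> 14 lines: udkgc rzp ggzo rgoc ugyxe fyov ctjyg xrjy tvp gpz yvqj uhh udcf fwsyz
Hunk 6: at line 12 remove [udcf] add [thgfs,xked,wza] -> 16 lines: udkgc rzp ggzo rgoc ugyxe fyov ctjyg xrjy tvp gpz yvqj uhh thgfs xked wza fwsyz
Hunk 7: at line 2 remove [rgoc,ugyxe,fyov] add [qcx,ojgr,pjq] -> 16 lines: udkgc rzp ggzo qcx ojgr pjq ctjyg xrjy tvp gpz yvqj uhh thgfs xked wza fwsyz
Final line count: 16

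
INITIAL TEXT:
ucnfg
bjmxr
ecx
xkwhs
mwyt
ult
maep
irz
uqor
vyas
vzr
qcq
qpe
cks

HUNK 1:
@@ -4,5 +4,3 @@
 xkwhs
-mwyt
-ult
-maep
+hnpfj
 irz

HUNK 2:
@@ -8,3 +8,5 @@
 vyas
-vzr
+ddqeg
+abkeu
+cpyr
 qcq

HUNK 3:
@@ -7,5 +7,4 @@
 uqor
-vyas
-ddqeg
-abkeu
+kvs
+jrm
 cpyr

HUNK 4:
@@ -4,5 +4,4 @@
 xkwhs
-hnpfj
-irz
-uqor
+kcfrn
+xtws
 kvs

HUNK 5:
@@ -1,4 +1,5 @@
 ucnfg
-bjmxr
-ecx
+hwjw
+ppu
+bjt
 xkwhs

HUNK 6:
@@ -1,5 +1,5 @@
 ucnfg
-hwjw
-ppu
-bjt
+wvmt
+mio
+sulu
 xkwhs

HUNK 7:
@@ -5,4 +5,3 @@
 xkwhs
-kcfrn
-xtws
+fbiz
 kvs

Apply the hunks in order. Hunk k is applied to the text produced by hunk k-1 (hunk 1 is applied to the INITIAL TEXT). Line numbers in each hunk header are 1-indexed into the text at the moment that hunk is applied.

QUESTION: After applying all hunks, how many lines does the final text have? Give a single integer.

Hunk 1: at line 4 remove [mwyt,ult,maep] add [hnpfj] -> 12 lines: ucnfg bjmxr ecx xkwhs hnpfj irz uqor vyas vzr qcq qpe cks
Hunk 2: at line 8 remove [vzr] add [ddqeg,abkeu,cpyr] -> 14 lines: ucnfg bjmxr ecx xkwhs hnpfj irz uqor vyas ddqeg abkeu cpyr qcq qpe cks
Hunk 3: at line 7 remove [vyas,ddqeg,abkeu] add [kvs,jrm] -> 13 lines: ucnfg bjmxr ecx xkwhs hnpfj irz uqor kvs jrm cpyr qcq qpe cks
Hunk 4: at line 4 remove [hnpfj,irz,uqor] add [kcfrn,xtws] -> 12 lines: ucnfg bjmxr ecx xkwhs kcfrn xtws kvs jrm cpyr qcq qpe cks
Hunk 5: at line 1 remove [bjmxr,ecx] add [hwjw,ppu,bjt] -> 13 lines: ucnfg hwjw ppu bjt xkwhs kcfrn xtws kvs jrm cpyr qcq qpe cks
Hunk 6: at line 1 remove [hwjw,ppu,bjt] add [wvmt,mio,sulu] -> 13 lines: ucnfg wvmt mio sulu xkwhs kcfrn xtws kvs jrm cpyr qcq qpe cks
Hunk 7: at line 5 remove [kcfrn,xtws] add [fbiz] -> 12 lines: ucnfg wvmt mio sulu xkwhs fbiz kvs jrm cpyr qcq qpe cks
Final line count: 12

Answer: 12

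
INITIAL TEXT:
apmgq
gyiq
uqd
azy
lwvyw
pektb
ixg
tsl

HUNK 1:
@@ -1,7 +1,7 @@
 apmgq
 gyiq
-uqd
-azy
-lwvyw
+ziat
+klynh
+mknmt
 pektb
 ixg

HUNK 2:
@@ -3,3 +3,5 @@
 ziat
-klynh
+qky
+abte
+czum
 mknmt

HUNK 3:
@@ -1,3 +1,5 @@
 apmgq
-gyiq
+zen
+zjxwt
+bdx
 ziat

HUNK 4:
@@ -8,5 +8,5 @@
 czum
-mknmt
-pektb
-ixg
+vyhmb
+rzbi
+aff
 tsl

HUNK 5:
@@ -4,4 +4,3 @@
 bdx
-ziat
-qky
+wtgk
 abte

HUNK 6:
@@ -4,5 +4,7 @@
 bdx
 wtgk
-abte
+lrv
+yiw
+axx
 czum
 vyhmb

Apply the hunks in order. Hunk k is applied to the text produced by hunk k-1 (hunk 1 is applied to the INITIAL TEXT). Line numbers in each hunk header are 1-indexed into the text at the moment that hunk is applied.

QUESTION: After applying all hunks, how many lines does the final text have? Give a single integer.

Hunk 1: at line 1 remove [uqd,azy,lwvyw] add [ziat,klynh,mknmt] -> 8 lines: apmgq gyiq ziat klynh mknmt pektb ixg tsl
Hunk 2: at line 3 remove [klynh] add [qky,abte,czum] -> 10 lines: apmgq gyiq ziat qky abte czum mknmt pektb ixg tsl
Hunk 3: at line 1 remove [gyiq] add [zen,zjxwt,bdx] -> 12 lines: apmgq zen zjxwt bdx ziat qky abte czum mknmt pektb ixg tsl
Hunk 4: at line 8 remove [mknmt,pektb,ixg] add [vyhmb,rzbi,aff] -> 12 lines: apmgq zen zjxwt bdx ziat qky abte czum vyhmb rzbi aff tsl
Hunk 5: at line 4 remove [ziat,qky] add [wtgk] -> 11 lines: apmgq zen zjxwt bdx wtgk abte czum vyhmb rzbi aff tsl
Hunk 6: at line 4 remove [abte] add [lrv,yiw,axx] -> 13 lines: apmgq zen zjxwt bdx wtgk lrv yiw axx czum vyhmb rzbi aff tsl
Final line count: 13

Answer: 13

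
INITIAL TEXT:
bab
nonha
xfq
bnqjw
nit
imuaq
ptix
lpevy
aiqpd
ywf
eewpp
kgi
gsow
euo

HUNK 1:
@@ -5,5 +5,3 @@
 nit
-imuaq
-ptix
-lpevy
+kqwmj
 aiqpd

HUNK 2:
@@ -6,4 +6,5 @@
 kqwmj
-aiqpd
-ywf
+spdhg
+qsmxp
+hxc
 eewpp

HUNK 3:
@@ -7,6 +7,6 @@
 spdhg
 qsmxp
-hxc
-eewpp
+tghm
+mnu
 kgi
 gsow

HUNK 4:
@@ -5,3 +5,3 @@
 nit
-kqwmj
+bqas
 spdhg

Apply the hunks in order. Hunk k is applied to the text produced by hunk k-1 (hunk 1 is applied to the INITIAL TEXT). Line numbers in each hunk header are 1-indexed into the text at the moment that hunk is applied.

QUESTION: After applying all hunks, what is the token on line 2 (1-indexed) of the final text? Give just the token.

Answer: nonha

Derivation:
Hunk 1: at line 5 remove [imuaq,ptix,lpevy] add [kqwmj] -> 12 lines: bab nonha xfq bnqjw nit kqwmj aiqpd ywf eewpp kgi gsow euo
Hunk 2: at line 6 remove [aiqpd,ywf] add [spdhg,qsmxp,hxc] -> 13 lines: bab nonha xfq bnqjw nit kqwmj spdhg qsmxp hxc eewpp kgi gsow euo
Hunk 3: at line 7 remove [hxc,eewpp] add [tghm,mnu] -> 13 lines: bab nonha xfq bnqjw nit kqwmj spdhg qsmxp tghm mnu kgi gsow euo
Hunk 4: at line 5 remove [kqwmj] add [bqas] -> 13 lines: bab nonha xfq bnqjw nit bqas spdhg qsmxp tghm mnu kgi gsow euo
Final line 2: nonha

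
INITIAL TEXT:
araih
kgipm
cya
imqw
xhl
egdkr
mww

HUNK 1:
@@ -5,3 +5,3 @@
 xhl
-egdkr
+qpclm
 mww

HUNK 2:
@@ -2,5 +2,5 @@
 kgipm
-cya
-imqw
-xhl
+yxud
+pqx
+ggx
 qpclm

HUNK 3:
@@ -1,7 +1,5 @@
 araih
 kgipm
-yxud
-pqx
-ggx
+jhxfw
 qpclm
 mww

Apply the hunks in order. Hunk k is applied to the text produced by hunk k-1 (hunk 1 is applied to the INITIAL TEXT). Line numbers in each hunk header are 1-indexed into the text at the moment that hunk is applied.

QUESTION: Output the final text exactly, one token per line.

Answer: araih
kgipm
jhxfw
qpclm
mww

Derivation:
Hunk 1: at line 5 remove [egdkr] add [qpclm] -> 7 lines: araih kgipm cya imqw xhl qpclm mww
Hunk 2: at line 2 remove [cya,imqw,xhl] add [yxud,pqx,ggx] -> 7 lines: araih kgipm yxud pqx ggx qpclm mww
Hunk 3: at line 1 remove [yxud,pqx,ggx] add [jhxfw] -> 5 lines: araih kgipm jhxfw qpclm mww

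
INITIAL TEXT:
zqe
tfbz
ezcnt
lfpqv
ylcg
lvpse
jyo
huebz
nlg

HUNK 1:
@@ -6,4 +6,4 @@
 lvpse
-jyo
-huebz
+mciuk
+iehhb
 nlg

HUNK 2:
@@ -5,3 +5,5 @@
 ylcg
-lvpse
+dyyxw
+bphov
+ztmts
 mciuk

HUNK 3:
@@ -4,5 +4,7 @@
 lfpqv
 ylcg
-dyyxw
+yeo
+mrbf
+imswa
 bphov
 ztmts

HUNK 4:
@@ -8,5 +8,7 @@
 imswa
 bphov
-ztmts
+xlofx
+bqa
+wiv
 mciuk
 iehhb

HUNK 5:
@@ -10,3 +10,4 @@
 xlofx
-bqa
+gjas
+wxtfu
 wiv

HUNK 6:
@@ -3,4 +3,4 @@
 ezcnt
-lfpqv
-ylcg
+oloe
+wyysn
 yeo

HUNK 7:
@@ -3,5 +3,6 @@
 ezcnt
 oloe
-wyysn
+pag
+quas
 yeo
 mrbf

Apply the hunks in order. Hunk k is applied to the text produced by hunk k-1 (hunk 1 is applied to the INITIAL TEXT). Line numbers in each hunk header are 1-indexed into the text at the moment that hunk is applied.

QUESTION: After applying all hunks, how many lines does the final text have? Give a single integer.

Answer: 17

Derivation:
Hunk 1: at line 6 remove [jyo,huebz] add [mciuk,iehhb] -> 9 lines: zqe tfbz ezcnt lfpqv ylcg lvpse mciuk iehhb nlg
Hunk 2: at line 5 remove [lvpse] add [dyyxw,bphov,ztmts] -> 11 lines: zqe tfbz ezcnt lfpqv ylcg dyyxw bphov ztmts mciuk iehhb nlg
Hunk 3: at line 4 remove [dyyxw] add [yeo,mrbf,imswa] -> 13 lines: zqe tfbz ezcnt lfpqv ylcg yeo mrbf imswa bphov ztmts mciuk iehhb nlg
Hunk 4: at line 8 remove [ztmts] add [xlofx,bqa,wiv] -> 15 lines: zqe tfbz ezcnt lfpqv ylcg yeo mrbf imswa bphov xlofx bqa wiv mciuk iehhb nlg
Hunk 5: at line 10 remove [bqa] add [gjas,wxtfu] -> 16 lines: zqe tfbz ezcnt lfpqv ylcg yeo mrbf imswa bphov xlofx gjas wxtfu wiv mciuk iehhb nlg
Hunk 6: at line 3 remove [lfpqv,ylcg] add [oloe,wyysn] -> 16 lines: zqe tfbz ezcnt oloe wyysn yeo mrbf imswa bphov xlofx gjas wxtfu wiv mciuk iehhb nlg
Hunk 7: at line 3 remove [wyysn] add [pag,quas] -> 17 lines: zqe tfbz ezcnt oloe pag quas yeo mrbf imswa bphov xlofx gjas wxtfu wiv mciuk iehhb nlg
Final line count: 17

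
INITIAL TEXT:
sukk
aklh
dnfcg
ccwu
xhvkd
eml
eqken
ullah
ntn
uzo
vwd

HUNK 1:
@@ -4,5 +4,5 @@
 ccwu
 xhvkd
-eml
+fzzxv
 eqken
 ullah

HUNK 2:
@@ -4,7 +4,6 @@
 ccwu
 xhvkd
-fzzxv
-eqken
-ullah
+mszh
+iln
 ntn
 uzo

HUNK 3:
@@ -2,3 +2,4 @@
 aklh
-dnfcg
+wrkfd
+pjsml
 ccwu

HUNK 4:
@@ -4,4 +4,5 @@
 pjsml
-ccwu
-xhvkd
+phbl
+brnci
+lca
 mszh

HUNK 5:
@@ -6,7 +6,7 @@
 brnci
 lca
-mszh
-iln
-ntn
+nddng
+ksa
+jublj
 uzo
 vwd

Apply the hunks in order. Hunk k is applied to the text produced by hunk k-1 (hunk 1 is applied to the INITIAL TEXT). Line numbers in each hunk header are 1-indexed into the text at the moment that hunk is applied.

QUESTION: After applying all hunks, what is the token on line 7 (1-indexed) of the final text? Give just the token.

Hunk 1: at line 4 remove [eml] add [fzzxv] -> 11 lines: sukk aklh dnfcg ccwu xhvkd fzzxv eqken ullah ntn uzo vwd
Hunk 2: at line 4 remove [fzzxv,eqken,ullah] add [mszh,iln] -> 10 lines: sukk aklh dnfcg ccwu xhvkd mszh iln ntn uzo vwd
Hunk 3: at line 2 remove [dnfcg] add [wrkfd,pjsml] -> 11 lines: sukk aklh wrkfd pjsml ccwu xhvkd mszh iln ntn uzo vwd
Hunk 4: at line 4 remove [ccwu,xhvkd] add [phbl,brnci,lca] -> 12 lines: sukk aklh wrkfd pjsml phbl brnci lca mszh iln ntn uzo vwd
Hunk 5: at line 6 remove [mszh,iln,ntn] add [nddng,ksa,jublj] -> 12 lines: sukk aklh wrkfd pjsml phbl brnci lca nddng ksa jublj uzo vwd
Final line 7: lca

Answer: lca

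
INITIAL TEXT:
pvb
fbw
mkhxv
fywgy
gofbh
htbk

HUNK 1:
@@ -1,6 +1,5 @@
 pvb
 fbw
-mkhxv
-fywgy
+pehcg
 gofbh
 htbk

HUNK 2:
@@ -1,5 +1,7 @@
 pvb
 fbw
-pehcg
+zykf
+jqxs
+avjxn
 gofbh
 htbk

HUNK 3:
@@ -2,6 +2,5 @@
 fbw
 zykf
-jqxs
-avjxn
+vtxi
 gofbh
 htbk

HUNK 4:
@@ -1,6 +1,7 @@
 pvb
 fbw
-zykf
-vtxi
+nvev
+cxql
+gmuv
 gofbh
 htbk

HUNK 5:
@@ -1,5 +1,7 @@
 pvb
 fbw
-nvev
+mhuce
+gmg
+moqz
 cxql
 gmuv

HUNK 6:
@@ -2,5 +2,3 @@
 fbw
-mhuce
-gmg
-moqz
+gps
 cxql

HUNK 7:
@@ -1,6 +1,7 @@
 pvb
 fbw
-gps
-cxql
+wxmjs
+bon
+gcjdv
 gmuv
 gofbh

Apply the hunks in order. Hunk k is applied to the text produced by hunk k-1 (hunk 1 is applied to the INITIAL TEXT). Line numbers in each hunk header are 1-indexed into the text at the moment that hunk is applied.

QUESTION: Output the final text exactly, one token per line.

Answer: pvb
fbw
wxmjs
bon
gcjdv
gmuv
gofbh
htbk

Derivation:
Hunk 1: at line 1 remove [mkhxv,fywgy] add [pehcg] -> 5 lines: pvb fbw pehcg gofbh htbk
Hunk 2: at line 1 remove [pehcg] add [zykf,jqxs,avjxn] -> 7 lines: pvb fbw zykf jqxs avjxn gofbh htbk
Hunk 3: at line 2 remove [jqxs,avjxn] add [vtxi] -> 6 lines: pvb fbw zykf vtxi gofbh htbk
Hunk 4: at line 1 remove [zykf,vtxi] add [nvev,cxql,gmuv] -> 7 lines: pvb fbw nvev cxql gmuv gofbh htbk
Hunk 5: at line 1 remove [nvev] add [mhuce,gmg,moqz] -> 9 lines: pvb fbw mhuce gmg moqz cxql gmuv gofbh htbk
Hunk 6: at line 2 remove [mhuce,gmg,moqz] add [gps] -> 7 lines: pvb fbw gps cxql gmuv gofbh htbk
Hunk 7: at line 1 remove [gps,cxql] add [wxmjs,bon,gcjdv] -> 8 lines: pvb fbw wxmjs bon gcjdv gmuv gofbh htbk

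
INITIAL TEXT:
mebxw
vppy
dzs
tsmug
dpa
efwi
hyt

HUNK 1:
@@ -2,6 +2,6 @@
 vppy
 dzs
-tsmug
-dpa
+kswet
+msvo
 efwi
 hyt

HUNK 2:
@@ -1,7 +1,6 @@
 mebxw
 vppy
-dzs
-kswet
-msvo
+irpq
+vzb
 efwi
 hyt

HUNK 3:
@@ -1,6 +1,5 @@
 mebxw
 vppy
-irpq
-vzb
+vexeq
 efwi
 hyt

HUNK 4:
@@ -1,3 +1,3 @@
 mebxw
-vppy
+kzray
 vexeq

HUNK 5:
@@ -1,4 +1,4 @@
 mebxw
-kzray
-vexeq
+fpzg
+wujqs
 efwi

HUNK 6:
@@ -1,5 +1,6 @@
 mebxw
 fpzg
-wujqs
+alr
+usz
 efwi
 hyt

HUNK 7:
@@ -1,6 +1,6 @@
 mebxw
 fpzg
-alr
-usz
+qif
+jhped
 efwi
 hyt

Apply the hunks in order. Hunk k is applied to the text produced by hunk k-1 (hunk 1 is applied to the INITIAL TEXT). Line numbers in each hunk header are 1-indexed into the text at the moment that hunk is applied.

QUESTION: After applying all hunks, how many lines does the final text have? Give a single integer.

Answer: 6

Derivation:
Hunk 1: at line 2 remove [tsmug,dpa] add [kswet,msvo] -> 7 lines: mebxw vppy dzs kswet msvo efwi hyt
Hunk 2: at line 1 remove [dzs,kswet,msvo] add [irpq,vzb] -> 6 lines: mebxw vppy irpq vzb efwi hyt
Hunk 3: at line 1 remove [irpq,vzb] add [vexeq] -> 5 lines: mebxw vppy vexeq efwi hyt
Hunk 4: at line 1 remove [vppy] add [kzray] -> 5 lines: mebxw kzray vexeq efwi hyt
Hunk 5: at line 1 remove [kzray,vexeq] add [fpzg,wujqs] -> 5 lines: mebxw fpzg wujqs efwi hyt
Hunk 6: at line 1 remove [wujqs] add [alr,usz] -> 6 lines: mebxw fpzg alr usz efwi hyt
Hunk 7: at line 1 remove [alr,usz] add [qif,jhped] -> 6 lines: mebxw fpzg qif jhped efwi hyt
Final line count: 6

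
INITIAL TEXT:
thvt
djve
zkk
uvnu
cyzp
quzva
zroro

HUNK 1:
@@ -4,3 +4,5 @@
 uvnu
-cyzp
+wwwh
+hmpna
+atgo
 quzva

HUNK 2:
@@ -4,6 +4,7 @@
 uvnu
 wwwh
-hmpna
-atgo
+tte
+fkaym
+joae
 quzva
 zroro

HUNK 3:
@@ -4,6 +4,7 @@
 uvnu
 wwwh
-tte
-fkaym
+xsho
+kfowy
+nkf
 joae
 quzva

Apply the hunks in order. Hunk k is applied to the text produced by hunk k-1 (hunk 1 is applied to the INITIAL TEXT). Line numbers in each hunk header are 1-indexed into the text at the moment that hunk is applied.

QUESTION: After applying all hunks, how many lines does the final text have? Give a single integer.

Answer: 11

Derivation:
Hunk 1: at line 4 remove [cyzp] add [wwwh,hmpna,atgo] -> 9 lines: thvt djve zkk uvnu wwwh hmpna atgo quzva zroro
Hunk 2: at line 4 remove [hmpna,atgo] add [tte,fkaym,joae] -> 10 lines: thvt djve zkk uvnu wwwh tte fkaym joae quzva zroro
Hunk 3: at line 4 remove [tte,fkaym] add [xsho,kfowy,nkf] -> 11 lines: thvt djve zkk uvnu wwwh xsho kfowy nkf joae quzva zroro
Final line count: 11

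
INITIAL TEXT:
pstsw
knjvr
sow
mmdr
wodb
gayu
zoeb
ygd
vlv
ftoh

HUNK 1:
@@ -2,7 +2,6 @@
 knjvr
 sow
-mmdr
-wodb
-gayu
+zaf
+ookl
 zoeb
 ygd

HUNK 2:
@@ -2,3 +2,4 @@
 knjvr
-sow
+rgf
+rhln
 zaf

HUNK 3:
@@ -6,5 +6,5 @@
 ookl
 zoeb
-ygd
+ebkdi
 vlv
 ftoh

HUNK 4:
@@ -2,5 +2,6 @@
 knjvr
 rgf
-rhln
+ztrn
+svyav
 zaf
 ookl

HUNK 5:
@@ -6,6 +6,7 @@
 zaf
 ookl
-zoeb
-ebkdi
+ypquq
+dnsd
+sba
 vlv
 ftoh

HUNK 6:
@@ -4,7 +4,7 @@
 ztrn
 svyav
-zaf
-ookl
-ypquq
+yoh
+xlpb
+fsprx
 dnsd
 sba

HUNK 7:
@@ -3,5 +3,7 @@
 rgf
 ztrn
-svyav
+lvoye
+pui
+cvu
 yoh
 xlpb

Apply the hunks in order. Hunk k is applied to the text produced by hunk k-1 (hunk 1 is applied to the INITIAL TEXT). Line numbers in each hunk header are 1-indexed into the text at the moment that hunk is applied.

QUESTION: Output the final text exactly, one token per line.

Hunk 1: at line 2 remove [mmdr,wodb,gayu] add [zaf,ookl] -> 9 lines: pstsw knjvr sow zaf ookl zoeb ygd vlv ftoh
Hunk 2: at line 2 remove [sow] add [rgf,rhln] -> 10 lines: pstsw knjvr rgf rhln zaf ookl zoeb ygd vlv ftoh
Hunk 3: at line 6 remove [ygd] add [ebkdi] -> 10 lines: pstsw knjvr rgf rhln zaf ookl zoeb ebkdi vlv ftoh
Hunk 4: at line 2 remove [rhln] add [ztrn,svyav] -> 11 lines: pstsw knjvr rgf ztrn svyav zaf ookl zoeb ebkdi vlv ftoh
Hunk 5: at line 6 remove [zoeb,ebkdi] add [ypquq,dnsd,sba] -> 12 lines: pstsw knjvr rgf ztrn svyav zaf ookl ypquq dnsd sba vlv ftoh
Hunk 6: at line 4 remove [zaf,ookl,ypquq] add [yoh,xlpb,fsprx] -> 12 lines: pstsw knjvr rgf ztrn svyav yoh xlpb fsprx dnsd sba vlv ftoh
Hunk 7: at line 3 remove [svyav] add [lvoye,pui,cvu] -> 14 lines: pstsw knjvr rgf ztrn lvoye pui cvu yoh xlpb fsprx dnsd sba vlv ftoh

Answer: pstsw
knjvr
rgf
ztrn
lvoye
pui
cvu
yoh
xlpb
fsprx
dnsd
sba
vlv
ftoh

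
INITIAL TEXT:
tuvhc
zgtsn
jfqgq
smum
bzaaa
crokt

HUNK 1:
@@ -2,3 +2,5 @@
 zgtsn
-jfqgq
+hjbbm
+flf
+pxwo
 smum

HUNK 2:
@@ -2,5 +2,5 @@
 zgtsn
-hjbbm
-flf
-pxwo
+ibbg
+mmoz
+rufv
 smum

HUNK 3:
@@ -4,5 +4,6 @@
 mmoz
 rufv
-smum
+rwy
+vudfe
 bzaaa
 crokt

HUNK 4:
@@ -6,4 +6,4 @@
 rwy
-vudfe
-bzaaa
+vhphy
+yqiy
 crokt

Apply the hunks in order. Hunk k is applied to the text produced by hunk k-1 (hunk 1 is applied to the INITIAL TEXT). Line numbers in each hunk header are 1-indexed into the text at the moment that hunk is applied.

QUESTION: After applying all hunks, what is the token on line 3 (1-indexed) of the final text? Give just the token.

Answer: ibbg

Derivation:
Hunk 1: at line 2 remove [jfqgq] add [hjbbm,flf,pxwo] -> 8 lines: tuvhc zgtsn hjbbm flf pxwo smum bzaaa crokt
Hunk 2: at line 2 remove [hjbbm,flf,pxwo] add [ibbg,mmoz,rufv] -> 8 lines: tuvhc zgtsn ibbg mmoz rufv smum bzaaa crokt
Hunk 3: at line 4 remove [smum] add [rwy,vudfe] -> 9 lines: tuvhc zgtsn ibbg mmoz rufv rwy vudfe bzaaa crokt
Hunk 4: at line 6 remove [vudfe,bzaaa] add [vhphy,yqiy] -> 9 lines: tuvhc zgtsn ibbg mmoz rufv rwy vhphy yqiy crokt
Final line 3: ibbg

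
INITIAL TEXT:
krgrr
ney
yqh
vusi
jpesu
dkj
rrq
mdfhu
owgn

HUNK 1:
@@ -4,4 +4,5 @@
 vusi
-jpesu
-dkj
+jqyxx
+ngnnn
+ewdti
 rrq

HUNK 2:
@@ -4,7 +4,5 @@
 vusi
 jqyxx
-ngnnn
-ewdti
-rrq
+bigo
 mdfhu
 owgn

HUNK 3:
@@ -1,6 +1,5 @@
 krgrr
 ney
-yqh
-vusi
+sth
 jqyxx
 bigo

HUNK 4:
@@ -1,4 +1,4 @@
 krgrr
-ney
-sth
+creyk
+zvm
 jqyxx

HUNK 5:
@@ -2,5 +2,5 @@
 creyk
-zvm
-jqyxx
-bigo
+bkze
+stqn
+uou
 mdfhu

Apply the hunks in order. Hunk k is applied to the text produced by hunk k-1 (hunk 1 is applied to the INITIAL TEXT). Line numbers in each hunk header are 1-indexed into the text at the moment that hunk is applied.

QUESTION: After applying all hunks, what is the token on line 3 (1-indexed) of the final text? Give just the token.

Hunk 1: at line 4 remove [jpesu,dkj] add [jqyxx,ngnnn,ewdti] -> 10 lines: krgrr ney yqh vusi jqyxx ngnnn ewdti rrq mdfhu owgn
Hunk 2: at line 4 remove [ngnnn,ewdti,rrq] add [bigo] -> 8 lines: krgrr ney yqh vusi jqyxx bigo mdfhu owgn
Hunk 3: at line 1 remove [yqh,vusi] add [sth] -> 7 lines: krgrr ney sth jqyxx bigo mdfhu owgn
Hunk 4: at line 1 remove [ney,sth] add [creyk,zvm] -> 7 lines: krgrr creyk zvm jqyxx bigo mdfhu owgn
Hunk 5: at line 2 remove [zvm,jqyxx,bigo] add [bkze,stqn,uou] -> 7 lines: krgrr creyk bkze stqn uou mdfhu owgn
Final line 3: bkze

Answer: bkze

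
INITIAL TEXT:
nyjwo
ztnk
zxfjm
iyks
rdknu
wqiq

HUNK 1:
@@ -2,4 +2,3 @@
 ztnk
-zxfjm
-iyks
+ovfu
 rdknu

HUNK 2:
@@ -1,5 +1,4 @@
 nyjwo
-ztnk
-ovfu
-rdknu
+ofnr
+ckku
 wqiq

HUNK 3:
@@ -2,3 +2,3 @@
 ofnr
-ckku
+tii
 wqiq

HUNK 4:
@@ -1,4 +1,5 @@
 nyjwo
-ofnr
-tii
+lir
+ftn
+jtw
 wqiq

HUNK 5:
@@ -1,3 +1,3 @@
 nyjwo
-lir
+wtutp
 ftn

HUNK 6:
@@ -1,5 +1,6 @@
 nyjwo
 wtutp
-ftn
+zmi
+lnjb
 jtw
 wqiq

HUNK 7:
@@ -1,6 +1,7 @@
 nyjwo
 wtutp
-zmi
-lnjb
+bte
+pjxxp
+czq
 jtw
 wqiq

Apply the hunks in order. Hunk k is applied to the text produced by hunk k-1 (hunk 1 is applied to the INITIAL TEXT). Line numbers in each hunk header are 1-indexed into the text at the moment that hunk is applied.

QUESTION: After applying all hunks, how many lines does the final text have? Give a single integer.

Answer: 7

Derivation:
Hunk 1: at line 2 remove [zxfjm,iyks] add [ovfu] -> 5 lines: nyjwo ztnk ovfu rdknu wqiq
Hunk 2: at line 1 remove [ztnk,ovfu,rdknu] add [ofnr,ckku] -> 4 lines: nyjwo ofnr ckku wqiq
Hunk 3: at line 2 remove [ckku] add [tii] -> 4 lines: nyjwo ofnr tii wqiq
Hunk 4: at line 1 remove [ofnr,tii] add [lir,ftn,jtw] -> 5 lines: nyjwo lir ftn jtw wqiq
Hunk 5: at line 1 remove [lir] add [wtutp] -> 5 lines: nyjwo wtutp ftn jtw wqiq
Hunk 6: at line 1 remove [ftn] add [zmi,lnjb] -> 6 lines: nyjwo wtutp zmi lnjb jtw wqiq
Hunk 7: at line 1 remove [zmi,lnjb] add [bte,pjxxp,czq] -> 7 lines: nyjwo wtutp bte pjxxp czq jtw wqiq
Final line count: 7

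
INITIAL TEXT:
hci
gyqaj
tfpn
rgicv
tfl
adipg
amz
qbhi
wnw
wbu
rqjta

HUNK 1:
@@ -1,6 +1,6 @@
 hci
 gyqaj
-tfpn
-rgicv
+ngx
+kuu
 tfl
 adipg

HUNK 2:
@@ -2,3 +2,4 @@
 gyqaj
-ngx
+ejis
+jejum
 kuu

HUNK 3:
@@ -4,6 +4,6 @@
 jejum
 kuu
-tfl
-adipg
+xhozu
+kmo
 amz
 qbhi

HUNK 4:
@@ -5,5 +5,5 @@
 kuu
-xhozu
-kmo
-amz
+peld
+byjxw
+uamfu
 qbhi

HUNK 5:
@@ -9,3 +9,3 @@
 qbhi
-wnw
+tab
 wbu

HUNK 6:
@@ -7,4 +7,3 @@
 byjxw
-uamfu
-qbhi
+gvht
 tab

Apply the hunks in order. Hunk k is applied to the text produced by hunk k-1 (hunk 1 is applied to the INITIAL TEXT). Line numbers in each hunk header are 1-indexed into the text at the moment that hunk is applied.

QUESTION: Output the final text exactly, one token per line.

Hunk 1: at line 1 remove [tfpn,rgicv] add [ngx,kuu] -> 11 lines: hci gyqaj ngx kuu tfl adipg amz qbhi wnw wbu rqjta
Hunk 2: at line 2 remove [ngx] add [ejis,jejum] -> 12 lines: hci gyqaj ejis jejum kuu tfl adipg amz qbhi wnw wbu rqjta
Hunk 3: at line 4 remove [tfl,adipg] add [xhozu,kmo] -> 12 lines: hci gyqaj ejis jejum kuu xhozu kmo amz qbhi wnw wbu rqjta
Hunk 4: at line 5 remove [xhozu,kmo,amz] add [peld,byjxw,uamfu] -> 12 lines: hci gyqaj ejis jejum kuu peld byjxw uamfu qbhi wnw wbu rqjta
Hunk 5: at line 9 remove [wnw] add [tab] -> 12 lines: hci gyqaj ejis jejum kuu peld byjxw uamfu qbhi tab wbu rqjta
Hunk 6: at line 7 remove [uamfu,qbhi] add [gvht] -> 11 lines: hci gyqaj ejis jejum kuu peld byjxw gvht tab wbu rqjta

Answer: hci
gyqaj
ejis
jejum
kuu
peld
byjxw
gvht
tab
wbu
rqjta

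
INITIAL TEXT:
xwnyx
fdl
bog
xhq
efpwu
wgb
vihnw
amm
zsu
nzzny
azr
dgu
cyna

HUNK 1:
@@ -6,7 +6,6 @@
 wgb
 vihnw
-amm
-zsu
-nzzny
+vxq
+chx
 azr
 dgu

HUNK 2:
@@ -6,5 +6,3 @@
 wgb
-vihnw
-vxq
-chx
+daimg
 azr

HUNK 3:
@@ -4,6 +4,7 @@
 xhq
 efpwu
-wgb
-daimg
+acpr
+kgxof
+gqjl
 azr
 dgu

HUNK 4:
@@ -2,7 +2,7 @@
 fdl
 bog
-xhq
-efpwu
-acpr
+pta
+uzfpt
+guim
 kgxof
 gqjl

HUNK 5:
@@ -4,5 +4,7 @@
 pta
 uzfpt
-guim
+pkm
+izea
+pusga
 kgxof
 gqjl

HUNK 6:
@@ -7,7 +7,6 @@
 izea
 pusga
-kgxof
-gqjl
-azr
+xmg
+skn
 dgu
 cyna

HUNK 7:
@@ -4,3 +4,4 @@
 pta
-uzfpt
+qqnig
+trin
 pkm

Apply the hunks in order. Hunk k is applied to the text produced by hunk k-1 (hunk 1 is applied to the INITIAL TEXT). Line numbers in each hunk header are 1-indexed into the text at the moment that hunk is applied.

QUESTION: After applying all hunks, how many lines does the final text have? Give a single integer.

Answer: 13

Derivation:
Hunk 1: at line 6 remove [amm,zsu,nzzny] add [vxq,chx] -> 12 lines: xwnyx fdl bog xhq efpwu wgb vihnw vxq chx azr dgu cyna
Hunk 2: at line 6 remove [vihnw,vxq,chx] add [daimg] -> 10 lines: xwnyx fdl bog xhq efpwu wgb daimg azr dgu cyna
Hunk 3: at line 4 remove [wgb,daimg] add [acpr,kgxof,gqjl] -> 11 lines: xwnyx fdl bog xhq efpwu acpr kgxof gqjl azr dgu cyna
Hunk 4: at line 2 remove [xhq,efpwu,acpr] add [pta,uzfpt,guim] -> 11 lines: xwnyx fdl bog pta uzfpt guim kgxof gqjl azr dgu cyna
Hunk 5: at line 4 remove [guim] add [pkm,izea,pusga] -> 13 lines: xwnyx fdl bog pta uzfpt pkm izea pusga kgxof gqjl azr dgu cyna
Hunk 6: at line 7 remove [kgxof,gqjl,azr] add [xmg,skn] -> 12 lines: xwnyx fdl bog pta uzfpt pkm izea pusga xmg skn dgu cyna
Hunk 7: at line 4 remove [uzfpt] add [qqnig,trin] -> 13 lines: xwnyx fdl bog pta qqnig trin pkm izea pusga xmg skn dgu cyna
Final line count: 13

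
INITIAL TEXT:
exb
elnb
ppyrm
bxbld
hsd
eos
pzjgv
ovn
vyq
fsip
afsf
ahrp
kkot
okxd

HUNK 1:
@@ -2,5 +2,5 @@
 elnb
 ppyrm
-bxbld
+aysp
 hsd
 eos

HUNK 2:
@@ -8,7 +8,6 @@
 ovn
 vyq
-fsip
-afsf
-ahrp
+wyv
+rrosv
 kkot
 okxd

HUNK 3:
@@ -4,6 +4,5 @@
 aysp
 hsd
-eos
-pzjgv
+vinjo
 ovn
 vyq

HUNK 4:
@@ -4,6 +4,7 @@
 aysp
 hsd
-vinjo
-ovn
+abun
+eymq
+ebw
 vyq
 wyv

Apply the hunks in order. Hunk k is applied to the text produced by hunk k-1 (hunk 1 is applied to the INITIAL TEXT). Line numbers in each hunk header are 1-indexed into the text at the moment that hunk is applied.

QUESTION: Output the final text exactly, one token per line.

Answer: exb
elnb
ppyrm
aysp
hsd
abun
eymq
ebw
vyq
wyv
rrosv
kkot
okxd

Derivation:
Hunk 1: at line 2 remove [bxbld] add [aysp] -> 14 lines: exb elnb ppyrm aysp hsd eos pzjgv ovn vyq fsip afsf ahrp kkot okxd
Hunk 2: at line 8 remove [fsip,afsf,ahrp] add [wyv,rrosv] -> 13 lines: exb elnb ppyrm aysp hsd eos pzjgv ovn vyq wyv rrosv kkot okxd
Hunk 3: at line 4 remove [eos,pzjgv] add [vinjo] -> 12 lines: exb elnb ppyrm aysp hsd vinjo ovn vyq wyv rrosv kkot okxd
Hunk 4: at line 4 remove [vinjo,ovn] add [abun,eymq,ebw] -> 13 lines: exb elnb ppyrm aysp hsd abun eymq ebw vyq wyv rrosv kkot okxd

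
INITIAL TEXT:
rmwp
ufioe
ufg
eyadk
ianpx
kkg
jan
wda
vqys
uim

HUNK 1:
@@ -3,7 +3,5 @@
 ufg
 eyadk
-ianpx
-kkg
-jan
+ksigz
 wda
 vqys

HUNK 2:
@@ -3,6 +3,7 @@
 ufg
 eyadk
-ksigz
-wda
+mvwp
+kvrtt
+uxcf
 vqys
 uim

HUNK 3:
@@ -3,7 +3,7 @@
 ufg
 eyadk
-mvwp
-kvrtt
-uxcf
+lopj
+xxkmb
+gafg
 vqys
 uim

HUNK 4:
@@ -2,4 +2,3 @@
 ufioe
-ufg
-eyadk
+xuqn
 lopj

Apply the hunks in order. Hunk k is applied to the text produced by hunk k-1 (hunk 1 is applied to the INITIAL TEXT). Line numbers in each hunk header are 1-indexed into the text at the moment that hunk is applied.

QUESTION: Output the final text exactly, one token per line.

Hunk 1: at line 3 remove [ianpx,kkg,jan] add [ksigz] -> 8 lines: rmwp ufioe ufg eyadk ksigz wda vqys uim
Hunk 2: at line 3 remove [ksigz,wda] add [mvwp,kvrtt,uxcf] -> 9 lines: rmwp ufioe ufg eyadk mvwp kvrtt uxcf vqys uim
Hunk 3: at line 3 remove [mvwp,kvrtt,uxcf] add [lopj,xxkmb,gafg] -> 9 lines: rmwp ufioe ufg eyadk lopj xxkmb gafg vqys uim
Hunk 4: at line 2 remove [ufg,eyadk] add [xuqn] -> 8 lines: rmwp ufioe xuqn lopj xxkmb gafg vqys uim

Answer: rmwp
ufioe
xuqn
lopj
xxkmb
gafg
vqys
uim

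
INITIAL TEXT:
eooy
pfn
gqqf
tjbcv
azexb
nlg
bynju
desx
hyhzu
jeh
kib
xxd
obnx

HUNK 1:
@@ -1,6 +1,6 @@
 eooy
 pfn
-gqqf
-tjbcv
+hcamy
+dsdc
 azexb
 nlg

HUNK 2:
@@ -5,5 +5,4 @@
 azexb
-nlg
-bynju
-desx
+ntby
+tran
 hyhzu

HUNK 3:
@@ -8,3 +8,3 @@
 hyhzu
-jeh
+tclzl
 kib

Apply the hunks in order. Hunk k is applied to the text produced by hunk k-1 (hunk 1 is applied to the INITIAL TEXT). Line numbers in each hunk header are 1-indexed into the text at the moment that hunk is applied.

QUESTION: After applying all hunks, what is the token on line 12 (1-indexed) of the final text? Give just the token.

Hunk 1: at line 1 remove [gqqf,tjbcv] add [hcamy,dsdc] -> 13 lines: eooy pfn hcamy dsdc azexb nlg bynju desx hyhzu jeh kib xxd obnx
Hunk 2: at line 5 remove [nlg,bynju,desx] add [ntby,tran] -> 12 lines: eooy pfn hcamy dsdc azexb ntby tran hyhzu jeh kib xxd obnx
Hunk 3: at line 8 remove [jeh] add [tclzl] -> 12 lines: eooy pfn hcamy dsdc azexb ntby tran hyhzu tclzl kib xxd obnx
Final line 12: obnx

Answer: obnx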